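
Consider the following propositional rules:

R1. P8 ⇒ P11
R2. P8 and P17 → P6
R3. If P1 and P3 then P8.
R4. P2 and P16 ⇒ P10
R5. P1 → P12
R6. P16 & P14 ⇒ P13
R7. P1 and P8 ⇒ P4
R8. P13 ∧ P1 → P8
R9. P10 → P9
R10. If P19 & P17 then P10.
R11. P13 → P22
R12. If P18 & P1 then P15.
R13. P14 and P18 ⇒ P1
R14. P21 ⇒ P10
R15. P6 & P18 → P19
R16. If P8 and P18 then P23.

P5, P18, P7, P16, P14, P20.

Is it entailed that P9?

No

Forward chaining from the given facts derives: P13, P22, P1, P12, P8, P15, P23, P11, P4.
The only rule concluding P9 is R9, which needs P10; that is never established.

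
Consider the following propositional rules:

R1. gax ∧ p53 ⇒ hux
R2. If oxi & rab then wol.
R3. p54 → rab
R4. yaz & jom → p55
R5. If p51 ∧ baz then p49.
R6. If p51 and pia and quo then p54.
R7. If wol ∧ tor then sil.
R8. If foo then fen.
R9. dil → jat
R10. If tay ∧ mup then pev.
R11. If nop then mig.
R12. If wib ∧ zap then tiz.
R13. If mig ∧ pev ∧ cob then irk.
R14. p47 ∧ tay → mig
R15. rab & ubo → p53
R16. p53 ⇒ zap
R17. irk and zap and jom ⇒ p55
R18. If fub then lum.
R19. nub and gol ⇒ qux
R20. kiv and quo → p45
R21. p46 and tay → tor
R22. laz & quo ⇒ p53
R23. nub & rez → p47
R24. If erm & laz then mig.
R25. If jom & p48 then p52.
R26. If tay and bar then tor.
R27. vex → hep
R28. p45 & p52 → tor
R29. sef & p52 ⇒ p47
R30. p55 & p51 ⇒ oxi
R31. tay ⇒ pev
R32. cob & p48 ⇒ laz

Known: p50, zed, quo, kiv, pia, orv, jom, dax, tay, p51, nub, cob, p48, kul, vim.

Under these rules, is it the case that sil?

No

Forward chaining from the given facts derives: p54, p45, p52, tor, pev, laz, rab, p53, zap.
The only rule concluding sil is R7, which needs wol; that is never established.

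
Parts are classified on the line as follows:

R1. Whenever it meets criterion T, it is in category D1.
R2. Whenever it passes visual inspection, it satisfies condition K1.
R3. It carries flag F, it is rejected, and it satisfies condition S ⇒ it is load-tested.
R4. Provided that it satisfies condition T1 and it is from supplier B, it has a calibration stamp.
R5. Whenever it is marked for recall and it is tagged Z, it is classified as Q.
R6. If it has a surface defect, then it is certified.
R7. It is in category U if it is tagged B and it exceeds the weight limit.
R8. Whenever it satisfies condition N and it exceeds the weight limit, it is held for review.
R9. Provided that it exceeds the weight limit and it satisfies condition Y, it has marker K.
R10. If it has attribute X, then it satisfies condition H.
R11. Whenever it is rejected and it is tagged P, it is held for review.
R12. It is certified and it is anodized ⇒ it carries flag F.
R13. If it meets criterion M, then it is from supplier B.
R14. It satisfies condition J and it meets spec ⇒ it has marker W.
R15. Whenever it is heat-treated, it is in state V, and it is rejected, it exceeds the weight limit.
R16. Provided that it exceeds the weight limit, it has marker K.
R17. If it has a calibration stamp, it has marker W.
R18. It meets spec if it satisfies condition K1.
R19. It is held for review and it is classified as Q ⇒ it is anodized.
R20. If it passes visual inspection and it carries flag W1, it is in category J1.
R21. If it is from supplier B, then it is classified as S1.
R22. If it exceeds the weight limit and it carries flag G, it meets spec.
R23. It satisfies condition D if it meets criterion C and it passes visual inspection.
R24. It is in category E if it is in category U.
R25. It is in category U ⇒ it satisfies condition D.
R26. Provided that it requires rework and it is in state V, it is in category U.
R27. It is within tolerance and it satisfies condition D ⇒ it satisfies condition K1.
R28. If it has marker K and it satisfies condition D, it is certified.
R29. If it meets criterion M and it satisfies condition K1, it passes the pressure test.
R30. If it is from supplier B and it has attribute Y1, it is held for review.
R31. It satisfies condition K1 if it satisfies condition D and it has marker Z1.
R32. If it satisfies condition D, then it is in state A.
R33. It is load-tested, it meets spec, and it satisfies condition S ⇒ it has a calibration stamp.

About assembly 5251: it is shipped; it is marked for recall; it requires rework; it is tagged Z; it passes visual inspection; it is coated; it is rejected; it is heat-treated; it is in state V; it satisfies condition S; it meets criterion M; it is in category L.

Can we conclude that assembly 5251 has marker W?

Forward chaining from the given facts derives: satisfies condition K1, is classified as Q, is from supplier B, exceeds the weight limit, has marker K, meets spec, is classified as S1, is in category U, passes the pressure test, is in category E, satisfies condition D, is certified, is in state A.
Rules concluding "it has marker W": R14 needs "it satisfies condition J"; R17 needs "it has a calibration stamp" — none of these are established.

No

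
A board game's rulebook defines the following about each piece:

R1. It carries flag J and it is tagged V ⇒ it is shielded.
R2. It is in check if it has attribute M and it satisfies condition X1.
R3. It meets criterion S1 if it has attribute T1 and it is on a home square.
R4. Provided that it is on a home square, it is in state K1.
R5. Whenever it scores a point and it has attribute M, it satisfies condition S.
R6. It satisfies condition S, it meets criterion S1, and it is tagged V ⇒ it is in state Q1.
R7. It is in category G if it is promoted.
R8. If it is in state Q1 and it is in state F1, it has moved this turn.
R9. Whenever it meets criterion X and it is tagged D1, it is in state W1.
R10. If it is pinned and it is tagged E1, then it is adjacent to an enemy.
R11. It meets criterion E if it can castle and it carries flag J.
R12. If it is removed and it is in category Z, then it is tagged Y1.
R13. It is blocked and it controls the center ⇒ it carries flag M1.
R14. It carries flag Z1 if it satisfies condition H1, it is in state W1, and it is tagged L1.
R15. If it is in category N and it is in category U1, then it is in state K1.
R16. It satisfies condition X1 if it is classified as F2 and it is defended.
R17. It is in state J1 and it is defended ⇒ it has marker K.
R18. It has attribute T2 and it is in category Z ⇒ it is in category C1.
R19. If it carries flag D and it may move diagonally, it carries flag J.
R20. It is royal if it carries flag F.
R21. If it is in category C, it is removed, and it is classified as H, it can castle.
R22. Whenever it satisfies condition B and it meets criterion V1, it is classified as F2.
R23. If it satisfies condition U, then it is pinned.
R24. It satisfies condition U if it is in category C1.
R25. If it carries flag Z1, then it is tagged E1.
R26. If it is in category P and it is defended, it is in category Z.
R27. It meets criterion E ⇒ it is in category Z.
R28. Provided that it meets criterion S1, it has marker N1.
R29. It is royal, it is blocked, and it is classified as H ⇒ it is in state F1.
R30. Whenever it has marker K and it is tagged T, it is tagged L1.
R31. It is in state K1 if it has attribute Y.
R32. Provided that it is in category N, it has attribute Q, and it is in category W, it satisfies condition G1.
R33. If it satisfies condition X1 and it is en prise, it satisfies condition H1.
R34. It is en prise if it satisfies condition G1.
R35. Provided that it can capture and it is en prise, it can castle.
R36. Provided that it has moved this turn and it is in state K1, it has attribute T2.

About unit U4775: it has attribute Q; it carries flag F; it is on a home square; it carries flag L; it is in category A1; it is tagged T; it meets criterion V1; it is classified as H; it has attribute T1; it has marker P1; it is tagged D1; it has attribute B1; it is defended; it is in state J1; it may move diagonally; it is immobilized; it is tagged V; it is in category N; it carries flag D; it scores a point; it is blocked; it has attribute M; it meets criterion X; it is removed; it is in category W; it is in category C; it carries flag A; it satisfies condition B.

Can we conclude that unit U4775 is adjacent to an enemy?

By R3 (it has attribute T1, it is on a home square): it meets criterion S1.
By R4 (it is on a home square): it is in state K1.
By R5 (it scores a point, it has attribute M): it satisfies condition S.
By R6 (it satisfies condition S, it meets criterion S1, it is tagged V): it is in state Q1.
By R9 (it meets criterion X, it is tagged D1): it is in state W1.
By R17 (it is in state J1, it is defended): it has marker K.
By R19 (it carries flag D, it may move diagonally): it carries flag J.
By R20 (it carries flag F): it is royal.
By R21 (it is in category C, it is removed, it is classified as H): it can castle.
By R22 (it satisfies condition B, it meets criterion V1): it is classified as F2.
By R29 (it is royal, it is blocked, it is classified as H): it is in state F1.
By R30 (it has marker K, it is tagged T): it is tagged L1.
By R32 (it is in category N, it has attribute Q, it is in category W): it satisfies condition G1.
By R34 (it satisfies condition G1): it is en prise.
By R8 (it is in state Q1, it is in state F1): it has moved this turn.
By R11 (it can castle, it carries flag J): it meets criterion E.
By R16 (it is classified as F2, it is defended): it satisfies condition X1.
By R27 (it meets criterion E): it is in category Z.
By R33 (it satisfies condition X1, it is en prise): it satisfies condition H1.
By R36 (it has moved this turn, it is in state K1): it has attribute T2.
By R14 (it satisfies condition H1, it is in state W1, it is tagged L1): it carries flag Z1.
By R18 (it has attribute T2, it is in category Z): it is in category C1.
By R24 (it is in category C1): it satisfies condition U.
By R25 (it carries flag Z1): it is tagged E1.
By R23 (it satisfies condition U): it is pinned.
By R10 (it is pinned, it is tagged E1): it is adjacent to an enemy.

Yes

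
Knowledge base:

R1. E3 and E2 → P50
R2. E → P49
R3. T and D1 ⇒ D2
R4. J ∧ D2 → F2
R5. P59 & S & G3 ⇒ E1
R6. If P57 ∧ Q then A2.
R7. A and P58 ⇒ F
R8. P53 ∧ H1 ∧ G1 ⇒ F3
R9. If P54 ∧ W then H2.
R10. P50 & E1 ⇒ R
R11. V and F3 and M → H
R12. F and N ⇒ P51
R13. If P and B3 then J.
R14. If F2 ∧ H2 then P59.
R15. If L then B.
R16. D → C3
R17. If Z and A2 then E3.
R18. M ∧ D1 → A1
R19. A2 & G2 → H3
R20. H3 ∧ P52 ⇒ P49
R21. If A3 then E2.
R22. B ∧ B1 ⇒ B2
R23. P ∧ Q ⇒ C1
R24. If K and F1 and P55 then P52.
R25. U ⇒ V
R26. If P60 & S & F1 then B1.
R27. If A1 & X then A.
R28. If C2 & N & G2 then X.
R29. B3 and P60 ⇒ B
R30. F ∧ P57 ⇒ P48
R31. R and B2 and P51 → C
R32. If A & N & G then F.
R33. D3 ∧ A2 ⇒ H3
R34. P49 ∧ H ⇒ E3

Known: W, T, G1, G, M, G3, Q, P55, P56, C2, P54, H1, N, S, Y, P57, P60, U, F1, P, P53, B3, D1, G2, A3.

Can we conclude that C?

No

Forward chaining from the given facts derives: D2, A2, F3, H2, J, A1, H3, E2, C1, V, B1, X, B, F2, H, P59, B2, A, F, E1, P51, P48.
The only rule concluding C is R31, which needs R; that is never established.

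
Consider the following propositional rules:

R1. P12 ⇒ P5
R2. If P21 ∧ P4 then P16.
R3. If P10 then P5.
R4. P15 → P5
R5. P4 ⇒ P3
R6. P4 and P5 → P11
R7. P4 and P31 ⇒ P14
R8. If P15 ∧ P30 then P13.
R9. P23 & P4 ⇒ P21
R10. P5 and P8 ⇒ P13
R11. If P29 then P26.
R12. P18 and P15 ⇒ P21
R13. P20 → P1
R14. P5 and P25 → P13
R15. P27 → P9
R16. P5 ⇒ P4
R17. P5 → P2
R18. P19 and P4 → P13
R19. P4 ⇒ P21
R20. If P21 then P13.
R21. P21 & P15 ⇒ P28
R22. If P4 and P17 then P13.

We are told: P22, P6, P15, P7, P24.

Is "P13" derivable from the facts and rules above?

P5  (by R4: P15)
P4  (by R16: P5)
P21  (by R19: P4)
P13  (by R20: P21)

Yes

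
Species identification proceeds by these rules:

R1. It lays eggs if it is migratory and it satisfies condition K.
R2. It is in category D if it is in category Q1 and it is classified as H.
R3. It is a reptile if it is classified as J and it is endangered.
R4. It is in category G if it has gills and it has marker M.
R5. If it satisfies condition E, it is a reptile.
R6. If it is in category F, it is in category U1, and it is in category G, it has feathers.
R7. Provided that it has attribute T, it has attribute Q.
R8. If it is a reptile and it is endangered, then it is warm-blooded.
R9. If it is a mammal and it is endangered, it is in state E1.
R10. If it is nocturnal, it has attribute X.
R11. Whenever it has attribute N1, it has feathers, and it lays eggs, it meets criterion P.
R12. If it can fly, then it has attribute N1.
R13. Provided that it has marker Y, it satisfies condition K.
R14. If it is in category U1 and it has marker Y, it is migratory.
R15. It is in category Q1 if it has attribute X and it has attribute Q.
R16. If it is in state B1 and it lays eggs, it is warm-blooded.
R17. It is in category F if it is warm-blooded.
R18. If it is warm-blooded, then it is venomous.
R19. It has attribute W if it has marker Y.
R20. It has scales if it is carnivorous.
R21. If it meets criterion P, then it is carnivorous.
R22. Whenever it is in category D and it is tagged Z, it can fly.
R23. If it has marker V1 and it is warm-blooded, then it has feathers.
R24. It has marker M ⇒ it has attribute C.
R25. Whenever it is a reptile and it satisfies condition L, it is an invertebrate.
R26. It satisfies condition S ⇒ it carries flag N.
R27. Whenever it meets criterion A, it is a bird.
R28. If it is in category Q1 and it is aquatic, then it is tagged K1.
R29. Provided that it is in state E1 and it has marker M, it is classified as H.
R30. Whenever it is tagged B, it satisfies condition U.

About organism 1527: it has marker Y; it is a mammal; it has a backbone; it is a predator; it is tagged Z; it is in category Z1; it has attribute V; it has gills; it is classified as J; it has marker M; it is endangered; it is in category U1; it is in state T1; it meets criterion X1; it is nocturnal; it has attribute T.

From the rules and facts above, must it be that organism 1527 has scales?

By R3 (it is classified as J, it is endangered): it is a reptile.
By R4 (it has gills, it has marker M): it is in category G.
By R7 (it has attribute T): it has attribute Q.
By R8 (it is a reptile, it is endangered): it is warm-blooded.
By R9 (it is a mammal, it is endangered): it is in state E1.
By R10 (it is nocturnal): it has attribute X.
By R13 (it has marker Y): it satisfies condition K.
By R14 (it is in category U1, it has marker Y): it is migratory.
By R15 (it has attribute X, it has attribute Q): it is in category Q1.
By R17 (it is warm-blooded): it is in category F.
By R29 (it is in state E1, it has marker M): it is classified as H.
By R1 (it is migratory, it satisfies condition K): it lays eggs.
By R2 (it is in category Q1, it is classified as H): it is in category D.
By R6 (it is in category F, it is in category U1, it is in category G): it has feathers.
By R22 (it is in category D, it is tagged Z): it can fly.
By R12 (it can fly): it has attribute N1.
By R11 (it has attribute N1, it has feathers, it lays eggs): it meets criterion P.
By R21 (it meets criterion P): it is carnivorous.
By R20 (it is carnivorous): it has scales.

Yes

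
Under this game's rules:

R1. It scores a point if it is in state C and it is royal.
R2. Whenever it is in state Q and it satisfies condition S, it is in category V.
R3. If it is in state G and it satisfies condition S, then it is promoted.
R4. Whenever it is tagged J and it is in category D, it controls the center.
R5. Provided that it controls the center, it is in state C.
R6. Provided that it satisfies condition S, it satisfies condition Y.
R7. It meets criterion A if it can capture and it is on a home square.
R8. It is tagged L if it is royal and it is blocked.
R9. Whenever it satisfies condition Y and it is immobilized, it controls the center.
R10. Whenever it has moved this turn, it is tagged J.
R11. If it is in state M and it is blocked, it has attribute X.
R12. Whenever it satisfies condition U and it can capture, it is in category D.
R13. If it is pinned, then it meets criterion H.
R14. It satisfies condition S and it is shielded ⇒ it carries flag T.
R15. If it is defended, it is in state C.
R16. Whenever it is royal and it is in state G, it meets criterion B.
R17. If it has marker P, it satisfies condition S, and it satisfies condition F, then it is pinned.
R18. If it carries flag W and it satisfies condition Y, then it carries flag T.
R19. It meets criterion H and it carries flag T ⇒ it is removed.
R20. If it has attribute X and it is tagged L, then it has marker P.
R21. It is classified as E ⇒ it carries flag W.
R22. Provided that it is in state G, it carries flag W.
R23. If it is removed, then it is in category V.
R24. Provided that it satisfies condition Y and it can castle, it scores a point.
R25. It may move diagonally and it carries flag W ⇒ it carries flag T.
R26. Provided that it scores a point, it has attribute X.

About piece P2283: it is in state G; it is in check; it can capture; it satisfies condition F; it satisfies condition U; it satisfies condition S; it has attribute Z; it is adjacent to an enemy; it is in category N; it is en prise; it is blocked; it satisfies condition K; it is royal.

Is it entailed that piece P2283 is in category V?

Forward chaining from the given facts derives: is promoted, satisfies condition Y, is tagged L, is in category D, meets criterion B, carries flag W, carries flag T.
Rules concluding "it is in category V": R2 needs "it is in state Q"; R23 needs "it is removed" — none of these are established.

No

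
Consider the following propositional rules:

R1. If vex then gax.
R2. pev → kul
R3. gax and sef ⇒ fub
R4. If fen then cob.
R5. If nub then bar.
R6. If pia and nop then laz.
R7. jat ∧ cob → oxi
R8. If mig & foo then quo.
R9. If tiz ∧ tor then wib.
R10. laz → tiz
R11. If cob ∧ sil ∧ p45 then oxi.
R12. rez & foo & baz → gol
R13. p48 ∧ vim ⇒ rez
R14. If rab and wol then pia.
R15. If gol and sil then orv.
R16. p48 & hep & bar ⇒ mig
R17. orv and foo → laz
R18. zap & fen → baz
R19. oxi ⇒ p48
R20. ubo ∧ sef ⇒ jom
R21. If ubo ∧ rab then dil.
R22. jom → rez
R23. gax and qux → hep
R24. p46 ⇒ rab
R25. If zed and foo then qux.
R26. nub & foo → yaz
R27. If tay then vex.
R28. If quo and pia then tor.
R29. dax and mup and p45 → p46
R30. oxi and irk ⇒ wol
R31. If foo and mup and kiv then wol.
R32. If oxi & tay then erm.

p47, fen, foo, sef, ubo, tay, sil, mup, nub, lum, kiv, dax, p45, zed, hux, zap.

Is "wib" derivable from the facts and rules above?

Yes

cob  (by R4: fen)
bar  (by R5: nub)
oxi  (by R11: cob, sil, p45)
baz  (by R18: zap, fen)
p48  (by R19: oxi)
jom  (by R20: ubo, sef)
rez  (by R22: jom)
qux  (by R25: zed, foo)
vex  (by R27: tay)
p46  (by R29: dax, mup, p45)
wol  (by R31: foo, mup, kiv)
gax  (by R1: vex)
gol  (by R12: rez, foo, baz)
orv  (by R15: gol, sil)
laz  (by R17: orv, foo)
hep  (by R23: gax, qux)
rab  (by R24: p46)
tiz  (by R10: laz)
pia  (by R14: rab, wol)
mig  (by R16: p48, hep, bar)
quo  (by R8: mig, foo)
tor  (by R28: quo, pia)
wib  (by R9: tiz, tor)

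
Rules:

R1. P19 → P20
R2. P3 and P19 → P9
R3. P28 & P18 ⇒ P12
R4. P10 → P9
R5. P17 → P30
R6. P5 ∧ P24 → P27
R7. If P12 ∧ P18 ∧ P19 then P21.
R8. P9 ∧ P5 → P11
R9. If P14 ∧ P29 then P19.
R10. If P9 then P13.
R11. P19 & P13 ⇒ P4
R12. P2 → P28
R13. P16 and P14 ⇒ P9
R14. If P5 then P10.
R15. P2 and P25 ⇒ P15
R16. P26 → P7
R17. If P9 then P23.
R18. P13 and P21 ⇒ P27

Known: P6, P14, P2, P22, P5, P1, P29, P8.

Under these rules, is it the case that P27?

No

Forward chaining from the given facts derives: P19, P28, P10, P20, P9, P11, P13, P4, P23.
Rules concluding P27: R6 needs P24; R18 needs P21 — none of these are established.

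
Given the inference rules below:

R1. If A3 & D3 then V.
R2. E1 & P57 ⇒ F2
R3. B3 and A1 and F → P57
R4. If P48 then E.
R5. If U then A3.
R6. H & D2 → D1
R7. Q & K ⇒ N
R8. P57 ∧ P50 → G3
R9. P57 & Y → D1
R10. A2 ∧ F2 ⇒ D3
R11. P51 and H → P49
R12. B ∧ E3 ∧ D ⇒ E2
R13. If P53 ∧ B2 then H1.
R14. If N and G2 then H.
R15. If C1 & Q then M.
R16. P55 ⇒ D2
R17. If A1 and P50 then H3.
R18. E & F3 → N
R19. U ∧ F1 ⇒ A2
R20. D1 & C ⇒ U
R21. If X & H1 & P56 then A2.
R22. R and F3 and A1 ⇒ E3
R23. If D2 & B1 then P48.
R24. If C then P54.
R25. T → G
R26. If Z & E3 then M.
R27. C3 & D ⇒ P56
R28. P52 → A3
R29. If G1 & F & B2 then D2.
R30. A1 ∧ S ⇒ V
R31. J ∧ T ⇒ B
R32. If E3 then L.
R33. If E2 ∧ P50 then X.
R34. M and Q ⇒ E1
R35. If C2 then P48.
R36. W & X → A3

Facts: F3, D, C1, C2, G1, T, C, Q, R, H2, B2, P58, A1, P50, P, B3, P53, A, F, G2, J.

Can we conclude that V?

Forward chaining from the given facts derives: P57, G3, H1, M, H3, E3, P54, G, D2, B, L, E1, P48, F2, E, E2, N, X, H, D1, U, A3.
Rules concluding V: R1 needs D3; R30 needs S — none of these are established.

No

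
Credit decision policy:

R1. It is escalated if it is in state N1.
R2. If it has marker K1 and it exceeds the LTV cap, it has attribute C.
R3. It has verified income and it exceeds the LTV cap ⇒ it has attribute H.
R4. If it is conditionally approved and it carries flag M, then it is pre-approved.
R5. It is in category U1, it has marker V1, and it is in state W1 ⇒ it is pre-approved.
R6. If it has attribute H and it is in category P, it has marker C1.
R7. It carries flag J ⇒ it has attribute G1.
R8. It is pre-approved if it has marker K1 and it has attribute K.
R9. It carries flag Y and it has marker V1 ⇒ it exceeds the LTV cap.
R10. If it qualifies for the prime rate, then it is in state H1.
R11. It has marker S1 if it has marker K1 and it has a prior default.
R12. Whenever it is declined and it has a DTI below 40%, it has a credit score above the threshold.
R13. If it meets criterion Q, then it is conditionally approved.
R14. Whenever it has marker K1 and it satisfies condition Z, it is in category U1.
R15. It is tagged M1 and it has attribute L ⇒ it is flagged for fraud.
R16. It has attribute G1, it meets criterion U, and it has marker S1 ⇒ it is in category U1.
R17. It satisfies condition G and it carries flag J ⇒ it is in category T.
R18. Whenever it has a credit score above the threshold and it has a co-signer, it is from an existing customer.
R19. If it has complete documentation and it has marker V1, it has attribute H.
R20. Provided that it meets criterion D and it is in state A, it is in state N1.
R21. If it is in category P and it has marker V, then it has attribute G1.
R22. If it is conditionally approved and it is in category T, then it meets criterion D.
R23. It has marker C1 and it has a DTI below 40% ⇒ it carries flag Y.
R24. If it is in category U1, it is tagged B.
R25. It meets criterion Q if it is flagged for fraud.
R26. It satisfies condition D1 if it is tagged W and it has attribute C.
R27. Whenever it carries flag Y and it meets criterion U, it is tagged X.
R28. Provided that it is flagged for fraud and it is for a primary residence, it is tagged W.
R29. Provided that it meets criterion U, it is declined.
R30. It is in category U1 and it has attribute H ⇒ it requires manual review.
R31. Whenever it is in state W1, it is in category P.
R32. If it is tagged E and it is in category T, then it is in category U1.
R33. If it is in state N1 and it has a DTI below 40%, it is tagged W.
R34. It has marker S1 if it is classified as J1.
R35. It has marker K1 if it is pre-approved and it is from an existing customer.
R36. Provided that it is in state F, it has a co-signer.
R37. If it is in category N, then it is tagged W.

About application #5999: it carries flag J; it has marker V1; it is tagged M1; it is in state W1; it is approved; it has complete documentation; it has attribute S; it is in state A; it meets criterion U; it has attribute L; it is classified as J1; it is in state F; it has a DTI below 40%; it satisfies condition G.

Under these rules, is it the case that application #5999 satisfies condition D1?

Yes

By R7 (it carries flag J): it has attribute G1.
By R15 (it is tagged M1, it has attribute L): it is flagged for fraud.
By R17 (it satisfies condition G, it carries flag J): it is in category T.
By R19 (it has complete documentation, it has marker V1): it has attribute H.
By R25 (it is flagged for fraud): it meets criterion Q.
By R29 (it meets criterion U): it is declined.
By R31 (it is in state W1): it is in category P.
By R34 (it is classified as J1): it has marker S1.
By R36 (it is in state F): it has a co-signer.
By R6 (it has attribute H, it is in category P): it has marker C1.
By R12 (it is declined, it has a DTI below 40%): it has a credit score above the threshold.
By R13 (it meets criterion Q): it is conditionally approved.
By R16 (it has attribute G1, it meets criterion U, it has marker S1): it is in category U1.
By R18 (it has a credit score above the threshold, it has a co-signer): it is from an existing customer.
By R22 (it is conditionally approved, it is in category T): it meets criterion D.
By R23 (it has marker C1, it has a DTI below 40%): it carries flag Y.
By R5 (it is in category U1, it has marker V1, it is in state W1): it is pre-approved.
By R9 (it carries flag Y, it has marker V1): it exceeds the LTV cap.
By R20 (it meets criterion D, it is in state A): it is in state N1.
By R33 (it is in state N1, it has a DTI below 40%): it is tagged W.
By R35 (it is pre-approved, it is from an existing customer): it has marker K1.
By R2 (it has marker K1, it exceeds the LTV cap): it has attribute C.
By R26 (it is tagged W, it has attribute C): it satisfies condition D1.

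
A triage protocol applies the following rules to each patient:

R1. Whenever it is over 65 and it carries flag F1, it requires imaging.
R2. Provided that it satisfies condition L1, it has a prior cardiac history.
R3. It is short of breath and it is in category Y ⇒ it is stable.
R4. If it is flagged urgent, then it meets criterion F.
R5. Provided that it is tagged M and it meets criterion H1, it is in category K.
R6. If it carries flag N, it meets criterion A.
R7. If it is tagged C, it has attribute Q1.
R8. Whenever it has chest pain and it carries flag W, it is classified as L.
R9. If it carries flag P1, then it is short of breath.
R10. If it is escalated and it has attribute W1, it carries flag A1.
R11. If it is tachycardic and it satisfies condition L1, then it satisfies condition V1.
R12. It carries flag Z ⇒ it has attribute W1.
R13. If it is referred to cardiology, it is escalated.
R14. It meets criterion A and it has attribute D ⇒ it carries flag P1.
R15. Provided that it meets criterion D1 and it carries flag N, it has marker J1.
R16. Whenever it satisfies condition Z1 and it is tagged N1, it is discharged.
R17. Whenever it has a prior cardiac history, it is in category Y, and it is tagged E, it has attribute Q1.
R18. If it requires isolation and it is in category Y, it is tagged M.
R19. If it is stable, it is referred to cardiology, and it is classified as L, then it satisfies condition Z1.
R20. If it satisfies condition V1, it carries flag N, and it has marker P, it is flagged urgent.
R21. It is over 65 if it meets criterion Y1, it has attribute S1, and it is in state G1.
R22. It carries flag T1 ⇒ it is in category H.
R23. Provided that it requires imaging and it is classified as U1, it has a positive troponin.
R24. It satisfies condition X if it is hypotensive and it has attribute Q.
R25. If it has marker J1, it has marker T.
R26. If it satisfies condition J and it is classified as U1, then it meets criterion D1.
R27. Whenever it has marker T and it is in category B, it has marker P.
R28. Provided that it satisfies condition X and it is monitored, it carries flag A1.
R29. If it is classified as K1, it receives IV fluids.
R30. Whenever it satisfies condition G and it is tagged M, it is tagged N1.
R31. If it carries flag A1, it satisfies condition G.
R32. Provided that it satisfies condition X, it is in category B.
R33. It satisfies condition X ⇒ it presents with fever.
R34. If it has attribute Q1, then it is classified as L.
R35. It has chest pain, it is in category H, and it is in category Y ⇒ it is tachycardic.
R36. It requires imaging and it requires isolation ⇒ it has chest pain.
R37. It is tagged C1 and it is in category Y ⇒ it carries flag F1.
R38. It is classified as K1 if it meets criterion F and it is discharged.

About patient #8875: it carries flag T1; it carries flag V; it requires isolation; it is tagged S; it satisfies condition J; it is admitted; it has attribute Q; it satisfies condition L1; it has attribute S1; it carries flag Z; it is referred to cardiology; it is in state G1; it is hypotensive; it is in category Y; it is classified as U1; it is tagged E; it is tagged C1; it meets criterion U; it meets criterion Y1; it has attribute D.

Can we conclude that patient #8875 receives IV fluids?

No

Forward chaining from the given facts derives: has a prior cardiac history, has attribute W1, is escalated, has attribute Q1, is tagged M, is over 65, is in category H, satisfies condition X, meets criterion D1, is in category B, presents with fever, is classified as L, carries flag F1, requires imaging, carries flag A1, has a positive troponin, satisfies condition G, has chest pain, is tagged N1, is tachycardic, satisfies condition V1.
The only rule concluding "it receives IV fluids" is R29, which needs "it is classified as K1"; that is never established.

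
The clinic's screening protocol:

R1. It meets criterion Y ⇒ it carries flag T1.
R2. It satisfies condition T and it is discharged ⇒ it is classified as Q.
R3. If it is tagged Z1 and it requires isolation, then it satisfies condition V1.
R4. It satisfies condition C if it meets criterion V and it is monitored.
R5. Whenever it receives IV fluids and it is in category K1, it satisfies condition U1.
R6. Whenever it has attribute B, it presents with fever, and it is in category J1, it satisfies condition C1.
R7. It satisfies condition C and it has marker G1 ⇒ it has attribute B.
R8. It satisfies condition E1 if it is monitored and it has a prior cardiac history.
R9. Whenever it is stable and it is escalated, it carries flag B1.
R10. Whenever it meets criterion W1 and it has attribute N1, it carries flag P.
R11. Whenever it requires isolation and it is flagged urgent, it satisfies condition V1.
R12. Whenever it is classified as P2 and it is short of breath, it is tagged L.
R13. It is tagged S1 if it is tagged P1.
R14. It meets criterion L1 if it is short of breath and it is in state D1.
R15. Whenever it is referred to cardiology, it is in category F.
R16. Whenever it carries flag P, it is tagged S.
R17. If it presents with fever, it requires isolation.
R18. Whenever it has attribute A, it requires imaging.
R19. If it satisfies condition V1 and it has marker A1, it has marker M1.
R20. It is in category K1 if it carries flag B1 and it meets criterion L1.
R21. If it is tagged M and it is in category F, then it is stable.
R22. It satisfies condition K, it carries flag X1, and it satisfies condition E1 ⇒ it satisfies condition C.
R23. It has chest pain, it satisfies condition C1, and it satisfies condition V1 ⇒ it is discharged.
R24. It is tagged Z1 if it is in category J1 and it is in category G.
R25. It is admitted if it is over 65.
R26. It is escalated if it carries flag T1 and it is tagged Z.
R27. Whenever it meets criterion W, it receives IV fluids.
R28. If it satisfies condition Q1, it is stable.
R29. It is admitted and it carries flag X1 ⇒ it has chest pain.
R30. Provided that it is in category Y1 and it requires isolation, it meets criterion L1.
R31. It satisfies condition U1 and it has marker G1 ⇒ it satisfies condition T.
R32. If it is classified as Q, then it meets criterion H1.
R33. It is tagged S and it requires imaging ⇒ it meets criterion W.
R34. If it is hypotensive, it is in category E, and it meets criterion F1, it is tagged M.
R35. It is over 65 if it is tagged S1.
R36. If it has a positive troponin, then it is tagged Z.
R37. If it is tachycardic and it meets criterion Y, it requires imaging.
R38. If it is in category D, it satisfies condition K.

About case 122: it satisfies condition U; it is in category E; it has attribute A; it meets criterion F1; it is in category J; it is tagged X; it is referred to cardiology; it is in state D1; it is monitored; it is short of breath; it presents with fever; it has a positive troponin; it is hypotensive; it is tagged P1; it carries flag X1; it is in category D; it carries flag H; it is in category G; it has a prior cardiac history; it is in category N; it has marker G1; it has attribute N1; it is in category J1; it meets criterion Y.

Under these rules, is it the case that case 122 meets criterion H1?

No

Forward chaining from the given facts derives: carries flag T1, satisfies condition E1, is tagged S1, meets criterion L1, is in category F, requires isolation, requires imaging, is tagged Z1, is tagged M, is over 65, is tagged Z, satisfies condition K, satisfies condition V1, is stable, satisfies condition C, is admitted, is escalated, has chest pain, has attribute B, carries flag B1, is in category K1, satisfies condition C1, is discharged.
The only rule concluding "it meets criterion H1" is R32, which needs "it is classified as Q"; that is never established.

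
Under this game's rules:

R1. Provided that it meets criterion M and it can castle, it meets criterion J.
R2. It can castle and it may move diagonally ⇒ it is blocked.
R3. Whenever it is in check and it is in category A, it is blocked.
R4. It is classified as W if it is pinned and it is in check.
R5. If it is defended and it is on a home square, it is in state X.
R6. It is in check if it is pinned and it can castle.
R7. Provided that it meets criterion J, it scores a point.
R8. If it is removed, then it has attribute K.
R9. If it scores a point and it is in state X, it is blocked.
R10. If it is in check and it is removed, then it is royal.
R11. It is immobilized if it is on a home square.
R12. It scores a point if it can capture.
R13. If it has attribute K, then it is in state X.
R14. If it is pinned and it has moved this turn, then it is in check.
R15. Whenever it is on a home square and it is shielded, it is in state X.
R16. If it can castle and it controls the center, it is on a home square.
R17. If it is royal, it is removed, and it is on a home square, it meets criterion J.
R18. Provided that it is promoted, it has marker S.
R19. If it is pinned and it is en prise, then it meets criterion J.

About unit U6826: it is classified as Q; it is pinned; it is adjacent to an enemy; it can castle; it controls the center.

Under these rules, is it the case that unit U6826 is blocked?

No

Forward chaining from the given facts derives: is in check, is on a home square, is classified as W, is immobilized.
Rules concluding "it is blocked": R2 needs "it may move diagonally"; R3 needs "it is in category A"; R9 needs "it scores a point" — none of these are established.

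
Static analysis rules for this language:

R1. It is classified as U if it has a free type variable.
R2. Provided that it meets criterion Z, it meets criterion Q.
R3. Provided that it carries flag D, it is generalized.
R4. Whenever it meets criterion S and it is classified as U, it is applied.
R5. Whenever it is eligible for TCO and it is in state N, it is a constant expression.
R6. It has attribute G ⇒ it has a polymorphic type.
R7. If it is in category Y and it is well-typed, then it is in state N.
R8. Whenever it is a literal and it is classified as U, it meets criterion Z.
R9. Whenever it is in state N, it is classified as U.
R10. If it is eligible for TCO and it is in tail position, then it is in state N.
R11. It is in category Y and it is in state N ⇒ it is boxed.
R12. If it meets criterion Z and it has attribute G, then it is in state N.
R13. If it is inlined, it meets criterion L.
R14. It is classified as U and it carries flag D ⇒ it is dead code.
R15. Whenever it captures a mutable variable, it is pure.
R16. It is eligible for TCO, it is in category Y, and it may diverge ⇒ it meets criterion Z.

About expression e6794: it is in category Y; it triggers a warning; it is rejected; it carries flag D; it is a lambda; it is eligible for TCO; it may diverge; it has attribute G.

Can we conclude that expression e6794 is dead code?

By R16 (it is eligible for TCO, it is in category Y, it may diverge): it meets criterion Z.
By R12 (it meets criterion Z, it has attribute G): it is in state N.
By R9 (it is in state N): it is classified as U.
By R14 (it is classified as U, it carries flag D): it is dead code.

Yes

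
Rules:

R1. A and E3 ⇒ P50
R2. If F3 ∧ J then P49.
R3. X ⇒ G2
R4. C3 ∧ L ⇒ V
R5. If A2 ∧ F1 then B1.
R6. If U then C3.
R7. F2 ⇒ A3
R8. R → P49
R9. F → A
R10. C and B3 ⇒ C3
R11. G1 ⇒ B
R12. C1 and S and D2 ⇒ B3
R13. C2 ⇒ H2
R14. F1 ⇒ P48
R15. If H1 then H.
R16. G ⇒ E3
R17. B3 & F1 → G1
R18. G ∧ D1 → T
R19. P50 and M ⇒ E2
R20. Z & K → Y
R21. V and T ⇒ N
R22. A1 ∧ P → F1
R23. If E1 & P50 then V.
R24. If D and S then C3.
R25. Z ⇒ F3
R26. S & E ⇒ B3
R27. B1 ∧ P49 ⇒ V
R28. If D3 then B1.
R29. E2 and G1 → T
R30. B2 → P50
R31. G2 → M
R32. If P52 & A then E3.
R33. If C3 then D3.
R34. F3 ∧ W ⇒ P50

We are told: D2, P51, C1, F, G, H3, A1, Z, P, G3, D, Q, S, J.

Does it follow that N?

No

Forward chaining from the given facts derives: A, B3, E3, F1, C3, F3, D3, P50, P49, P48, G1, B1, B, V.
The only rule concluding N is R21, which needs T; that is never established.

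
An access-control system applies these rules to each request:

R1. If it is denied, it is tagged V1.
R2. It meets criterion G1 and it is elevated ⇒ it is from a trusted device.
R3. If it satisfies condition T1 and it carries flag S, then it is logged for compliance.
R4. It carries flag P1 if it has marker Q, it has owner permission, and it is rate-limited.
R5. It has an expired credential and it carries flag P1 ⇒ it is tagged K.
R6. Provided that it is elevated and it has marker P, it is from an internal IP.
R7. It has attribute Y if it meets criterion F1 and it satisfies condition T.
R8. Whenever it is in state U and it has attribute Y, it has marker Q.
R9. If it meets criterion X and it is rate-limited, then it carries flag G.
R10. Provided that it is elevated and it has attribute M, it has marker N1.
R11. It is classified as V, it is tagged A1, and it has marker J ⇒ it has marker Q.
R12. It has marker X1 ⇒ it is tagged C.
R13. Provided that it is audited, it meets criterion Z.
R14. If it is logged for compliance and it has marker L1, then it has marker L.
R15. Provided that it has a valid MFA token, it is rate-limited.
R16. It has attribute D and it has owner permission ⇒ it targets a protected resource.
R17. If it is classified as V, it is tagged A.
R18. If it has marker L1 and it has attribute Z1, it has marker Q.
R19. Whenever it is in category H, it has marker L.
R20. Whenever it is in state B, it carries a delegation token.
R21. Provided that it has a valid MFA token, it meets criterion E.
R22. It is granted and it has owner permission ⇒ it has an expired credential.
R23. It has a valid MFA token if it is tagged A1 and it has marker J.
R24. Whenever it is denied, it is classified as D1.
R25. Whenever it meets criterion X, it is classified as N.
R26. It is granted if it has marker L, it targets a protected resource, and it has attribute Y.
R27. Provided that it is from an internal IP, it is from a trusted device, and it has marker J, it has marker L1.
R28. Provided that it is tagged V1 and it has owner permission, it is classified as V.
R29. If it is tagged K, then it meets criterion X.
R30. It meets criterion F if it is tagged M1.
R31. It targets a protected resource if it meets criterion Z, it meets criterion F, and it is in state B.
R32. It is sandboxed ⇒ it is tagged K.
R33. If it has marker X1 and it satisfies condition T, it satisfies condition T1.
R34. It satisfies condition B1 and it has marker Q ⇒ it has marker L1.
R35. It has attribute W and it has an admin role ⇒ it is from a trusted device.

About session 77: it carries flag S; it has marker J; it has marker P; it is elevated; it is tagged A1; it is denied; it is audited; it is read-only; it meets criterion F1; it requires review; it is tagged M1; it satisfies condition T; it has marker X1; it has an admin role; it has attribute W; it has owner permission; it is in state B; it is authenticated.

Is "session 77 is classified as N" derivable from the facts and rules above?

Yes

By R1 (it is denied): it is tagged V1.
By R6 (it is elevated, it has marker P): it is from an internal IP.
By R7 (it meets criterion F1, it satisfies condition T): it has attribute Y.
By R13 (it is audited): it meets criterion Z.
By R23 (it is tagged A1, it has marker J): it has a valid MFA token.
By R28 (it is tagged V1, it has owner permission): it is classified as V.
By R30 (it is tagged M1): it meets criterion F.
By R31 (it meets criterion Z, it meets criterion F, it is in state B): it targets a protected resource.
By R33 (it has marker X1, it satisfies condition T): it satisfies condition T1.
By R35 (it has attribute W, it has an admin role): it is from a trusted device.
By R3 (it satisfies condition T1, it carries flag S): it is logged for compliance.
By R11 (it is classified as V, it is tagged A1, it has marker J): it has marker Q.
By R15 (it has a valid MFA token): it is rate-limited.
By R27 (it is from an internal IP, it is from a trusted device, it has marker J): it has marker L1.
By R4 (it has marker Q, it has owner permission, it is rate-limited): it carries flag P1.
By R14 (it is logged for compliance, it has marker L1): it has marker L.
By R26 (it has marker L, it targets a protected resource, it has attribute Y): it is granted.
By R22 (it is granted, it has owner permission): it has an expired credential.
By R5 (it has an expired credential, it carries flag P1): it is tagged K.
By R29 (it is tagged K): it meets criterion X.
By R25 (it meets criterion X): it is classified as N.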